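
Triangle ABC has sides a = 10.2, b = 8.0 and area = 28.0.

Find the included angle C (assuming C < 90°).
Area = ½ab·sin(C)  →  sin(C) = 2·Area/(ab)
sin(C) = 2·28.0/(10.2·8.0) = 0.686275
C = arcsin(0.686275) = 43.34°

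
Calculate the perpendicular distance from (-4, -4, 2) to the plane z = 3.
d = |0(-4) + 0(-4) + 1(2) - (3)| / √(0² + 0² + 1²) = 1/√1 = 1.0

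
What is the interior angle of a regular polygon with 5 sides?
Interior angle of a regular n-gon = (n-2)*180/n
Interior angle = (5-2)*180/5
Interior angle = 3*180/5
Interior angle = 540/5
Interior angle = 108 degrees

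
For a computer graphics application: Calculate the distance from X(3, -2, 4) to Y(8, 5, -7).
d = √[(5)² + (7)² + (-11)²] = √195 = 13.96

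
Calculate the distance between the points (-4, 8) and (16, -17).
Using the distance formula: d = sqrt((x₂-x₁)² + (y₂-y₁)²)
dx = 16 - (-4) = 20
dy = (-17) - 8 = -25
d = sqrt(20² + (-25)²) = sqrt(400 + 625) = sqrt(1025) = 32.02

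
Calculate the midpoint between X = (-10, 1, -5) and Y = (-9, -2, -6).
Midpoint = ((-10-9)/2, (1-2)/2, (-5-6)/2) = (-9.5, -0.5, -5.5)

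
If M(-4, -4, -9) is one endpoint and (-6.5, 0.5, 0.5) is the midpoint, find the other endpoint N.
N = (2×(-6.5) - (-4), 2×0.5 - (-4), 2×0.5 - (-9)) = (-9, 5, 10)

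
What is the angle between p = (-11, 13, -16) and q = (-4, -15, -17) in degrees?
p·q = 121, |p|² = 546, |q|² = 530
cos θ = 121/√289380 ≈ 0.2249
θ ≈ 77.0°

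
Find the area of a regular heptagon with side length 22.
For a regular 7-gon with side length s = 22:
Apothem a = s / (2*tan(pi/7)) = 22 / (2*tan(pi/7)) ≈ 22.8417
Perimeter P = 7 * 22 = 154
Area = (1/2) * P * a = (1/2) * 154 * 22.8417 = 1758.81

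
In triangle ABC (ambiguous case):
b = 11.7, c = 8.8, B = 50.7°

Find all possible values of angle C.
sin(C)/c = sin(B)/b  →  sin(C) = c·sin(B)/b = 8.8·sin(50.7°)/11.7 = 0.582034
C₁ = arcsin(0.582034) = 35.59°,  C₂ = 180° - C₁ = 144.41°
Check C₂: A = 180° - 50.7° - 144.41° = -15.11° ≤ 0, rejected
C = 35.59° (one solution)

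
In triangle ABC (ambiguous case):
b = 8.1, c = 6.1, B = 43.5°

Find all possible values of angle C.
sin(C)/c = sin(B)/b  →  sin(C) = c·sin(B)/b = 6.1·sin(43.5°)/8.1 = 0.518390
C₁ = arcsin(0.518390) = 31.22°,  C₂ = 180° - C₁ = 148.78°
Check C₂: A = 180° - 43.5° - 148.78° = -12.28° ≤ 0, rejected
C = 31.22° (one solution)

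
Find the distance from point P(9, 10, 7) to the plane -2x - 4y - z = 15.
d = |(-2)(9) + (-4)(10) + (-1)(7) - (15)| / √((-2)² + (-4)² + (-1)²) = 80/√21 = 17.46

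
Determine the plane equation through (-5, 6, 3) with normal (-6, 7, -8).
d = n·P = (-6)(-5) + (7)(6) + (-8)(3) = 48
Plane: -6x + 7y - 8z = 48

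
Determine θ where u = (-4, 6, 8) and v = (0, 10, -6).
u·v = 12, |u|² = 116, |v|² = 136
cos θ = 12/√15776 ≈ 0.09554
θ ≈ 84.52°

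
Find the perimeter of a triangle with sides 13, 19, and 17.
Perimeter = sum of all sides
Perimeter = 13 + 19 + 17
Perimeter = 49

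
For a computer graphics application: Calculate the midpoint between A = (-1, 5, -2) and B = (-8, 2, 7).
Midpoint = ((-1-8)/2, (5+2)/2, (-2+7)/2) = (-4.5, 3.5, 2.5)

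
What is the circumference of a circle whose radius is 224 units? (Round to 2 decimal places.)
Circumference = 2 * pi * r
Circumference = 2 * pi * 224
Circumference = 1407.43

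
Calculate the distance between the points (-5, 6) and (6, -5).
Using the distance formula: d = sqrt((x₂-x₁)² + (y₂-y₁)²)
dx = 6 - (-5) = 11
dy = (-5) - 6 = -11
d = sqrt(11² + (-11)²) = sqrt(121 + 121) = sqrt(242) = 15.56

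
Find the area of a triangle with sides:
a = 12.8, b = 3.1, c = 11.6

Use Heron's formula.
s = (a+b+c)/2 = (12.8+3.1+11.6)/2 = 13.75
A = √(s(s-a)(s-b)(s-c)) = √(13.75·0.95·10.65·2.15)
A = √299.099 = 17.29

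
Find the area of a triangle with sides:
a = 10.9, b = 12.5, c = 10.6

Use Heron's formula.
s = (a+b+c)/2 = (10.9+12.5+10.6)/2 = 17
A = √(s(s-a)(s-b)(s-c)) = √(17·6.1·4.5·6.4)
A = √2986.56 = 54.65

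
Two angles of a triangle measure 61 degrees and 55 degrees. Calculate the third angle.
Sum of angles in a triangle = 180 degrees
Third angle = 180 - 61 - 55
Third angle = 64 degrees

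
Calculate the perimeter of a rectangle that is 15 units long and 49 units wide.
Perimeter = 2 * (length + width)
Perimeter = 2 * (15 + 49)
Perimeter = 2 * 64
Perimeter = 128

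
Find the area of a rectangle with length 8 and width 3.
Area = length * width
Area = 8 * 3
Area = 24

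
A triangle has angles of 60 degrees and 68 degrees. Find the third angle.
Sum of angles in a triangle = 180 degrees
Third angle = 180 - 60 - 68
Third angle = 52 degrees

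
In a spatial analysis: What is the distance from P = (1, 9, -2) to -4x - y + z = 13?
d = |(-4)(1) + (-1)(9) + 1(-2) - (13)| / √((-4)² + (-1)² + 1²) = 28/√18 = 6.6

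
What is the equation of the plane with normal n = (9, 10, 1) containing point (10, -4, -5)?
d = n·P = (9)(10) + (10)(-4) + (1)(-5) = 45
Plane: 9x + 10y + z = 45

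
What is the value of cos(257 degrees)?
cos(257 degrees) = -0.225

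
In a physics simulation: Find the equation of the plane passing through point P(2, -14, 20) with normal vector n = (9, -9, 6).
d = n·P = (9)(2) + (-9)(-14) + (6)(20) = 264
Plane: 9x - 9y + 6z = 264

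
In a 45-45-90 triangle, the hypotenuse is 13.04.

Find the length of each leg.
In a 45-45-90 triangle, hypotenuse = leg·√2  →  leg = hypotenuse/√2
leg = 13.04/√2 = 9.221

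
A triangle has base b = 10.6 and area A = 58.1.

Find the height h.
A = ½bh  →  h = 2A/b
h = 2·58.1/10.6 = 10.96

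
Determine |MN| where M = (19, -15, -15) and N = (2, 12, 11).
d = √[(-17)² + (27)² + (26)²] = √1694 = 41.16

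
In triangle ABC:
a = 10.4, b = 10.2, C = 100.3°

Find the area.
Using A = ½ab·sin(C):
A = ½·10.4·10.2·sin(100.3°) = ½·106.08·0.983885 = 52.19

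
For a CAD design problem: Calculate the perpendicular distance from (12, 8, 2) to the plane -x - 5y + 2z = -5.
d = |(-1)(12) + (-5)(8) + 2(2) - (-5)| / √((-1)² + (-5)² + 2²) = 43/√30 = 7.851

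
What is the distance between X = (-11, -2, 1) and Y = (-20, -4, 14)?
d = √[(-9)² + (-2)² + (13)²] = √254 = 15.94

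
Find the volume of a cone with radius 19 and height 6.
Volume = (1/3) * pi * r² * h
Volume = (1/3) * pi * 19² * 6
Volume = (1/3) * pi * 361 * 6
Volume = (1/3) * pi * 2166
Volume = 2268.23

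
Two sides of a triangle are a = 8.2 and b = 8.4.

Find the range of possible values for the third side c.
By the triangle inequality: |a - b| < c < a + b
|8.2 - 8.4| < c < 8.2 + 8.4
0.2 < c < 16.6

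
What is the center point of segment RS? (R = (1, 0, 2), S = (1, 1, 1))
Midpoint = ((1+1)/2, (0+1)/2, (2+1)/2) = (1, 0.5, 1.5)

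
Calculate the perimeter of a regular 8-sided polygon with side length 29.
Perimeter = number of sides * side length
Perimeter = 8 * 29
Perimeter = 232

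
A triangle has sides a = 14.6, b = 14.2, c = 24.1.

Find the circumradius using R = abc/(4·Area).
s = (a+b+c)/2 = 26.45
Area = √(s(s-a)(s-b)(s-c)) = √(26.45·11.85·12.25·2.35) = 94.9891
R = abc/(4·Area) = (14.6·14.2·24.1)/(4·94.9891) = 4996.412/379.9564 = 13.15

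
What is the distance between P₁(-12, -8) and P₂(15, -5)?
Using the distance formula: d = sqrt((x₂-x₁)² + (y₂-y₁)²)
dx = 15 - (-12) = 27
dy = (-5) - (-8) = 3
d = sqrt(27² + 3²) = sqrt(729 + 9) = sqrt(738) = 27.17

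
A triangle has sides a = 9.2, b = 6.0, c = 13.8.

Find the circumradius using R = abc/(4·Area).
s = (a+b+c)/2 = 14.5
Area = √(s(s-a)(s-b)(s-c)) = √(14.5·5.3·8.5·0.7) = 21.3836
R = abc/(4·Area) = (9.2·6.0·13.8)/(4·21.3836) = 761.76/85.5344 = 8.906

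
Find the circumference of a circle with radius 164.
Circumference = 2 * pi * r
Circumference = 2 * pi * 164
Circumference = 1030.44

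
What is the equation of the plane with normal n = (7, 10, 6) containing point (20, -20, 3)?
d = n·P = (7)(20) + (10)(-20) + (6)(3) = -42
Plane: 7x + 10y + 6z = -42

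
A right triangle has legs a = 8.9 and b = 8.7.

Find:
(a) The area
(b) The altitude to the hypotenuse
(a) Area = ½ab = ½·8.9·8.7 = 38.715
(b) Hypotenuse c = √(8.9² + 8.7²) = √154.9 = 12.4459
    Area = ½·c·h_c  →  h_c = 2·Area/c = 2·38.715/12.4459 = 6.221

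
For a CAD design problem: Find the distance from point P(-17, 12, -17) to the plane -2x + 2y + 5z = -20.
d = |(-2)(-17) + 2(12) + 5(-17) - (-20)| / √((-2)² + 2² + 5²) = 7/√33 = 1.219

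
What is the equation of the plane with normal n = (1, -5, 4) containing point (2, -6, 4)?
d = n·P = (1)(2) + (-5)(-6) + (4)(4) = 48
Plane: x - 5y + 4z = 48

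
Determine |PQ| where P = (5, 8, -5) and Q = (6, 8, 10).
d = √[(1)² + (0)² + (15)²] = √226 = 15.03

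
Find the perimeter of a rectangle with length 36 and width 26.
Perimeter = 2 * (length + width)
Perimeter = 2 * (36 + 26)
Perimeter = 2 * 62
Perimeter = 124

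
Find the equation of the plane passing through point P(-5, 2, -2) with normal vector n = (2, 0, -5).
d = n·P = (2)(-5) + (0)(2) + (-5)(-2) = 0
Plane: 2x - 5z = 0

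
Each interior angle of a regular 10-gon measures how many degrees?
Interior angle of a regular n-gon = (n-2)*180/n
Interior angle = (10-2)*180/10
Interior angle = 8*180/10
Interior angle = 1440/10
Interior angle = 144 degrees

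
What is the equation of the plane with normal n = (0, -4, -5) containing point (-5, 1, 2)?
d = n·P = (0)(-5) + (-4)(1) + (-5)(2) = -14
Plane: -4y - 5z = -14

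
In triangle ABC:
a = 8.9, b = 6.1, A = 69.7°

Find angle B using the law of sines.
sin(B)/b = sin(A)/a
sin(B) = b·sin(A)/a = 6.1·sin(69.7°)/8.9 = 0.642823
B = arcsin(0.642823) = 40°  (b ≤ a, so B ≤ A and the acute solution is unique)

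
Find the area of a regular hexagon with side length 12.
For a regular 6-gon with side length s = 12:
Apothem a = s / (2*tan(pi/6)) = 12 / (2*tan(pi/6)) ≈ 10.3923
Perimeter P = 6 * 12 = 72
Area = (1/2) * P * a = (1/2) * 72 * 10.3923 = 374.12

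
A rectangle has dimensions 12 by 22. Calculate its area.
Area = length * width
Area = 12 * 22
Area = 264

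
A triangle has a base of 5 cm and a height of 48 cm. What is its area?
Area = (1/2) * base * height
Area = (1/2) * 5 * 48
Area = 120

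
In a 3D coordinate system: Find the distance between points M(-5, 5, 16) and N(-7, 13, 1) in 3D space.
d = √[(-2)² + (8)² + (-15)²] = √293 = 17.12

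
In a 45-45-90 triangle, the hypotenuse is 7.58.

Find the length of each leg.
In a 45-45-90 triangle, hypotenuse = leg·√2  →  leg = hypotenuse/√2
leg = 7.58/√2 = 5.36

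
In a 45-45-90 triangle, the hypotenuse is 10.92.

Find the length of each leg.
In a 45-45-90 triangle, hypotenuse = leg·√2  →  leg = hypotenuse/√2
leg = 10.92/√2 = 7.722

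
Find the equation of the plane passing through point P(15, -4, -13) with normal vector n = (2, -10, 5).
d = n·P = (2)(15) + (-10)(-4) + (5)(-13) = 5
Plane: 2x - 10y + 5z = 5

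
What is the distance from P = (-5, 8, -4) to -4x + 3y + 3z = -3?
d = |(-4)(-5) + 3(8) + 3(-4) - (-3)| / √((-4)² + 3² + 3²) = 35/√34 = 6.002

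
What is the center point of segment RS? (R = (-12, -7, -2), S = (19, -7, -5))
Midpoint = ((-12+19)/2, (-7-7)/2, (-2-5)/2) = (3.5, -7, -3.5)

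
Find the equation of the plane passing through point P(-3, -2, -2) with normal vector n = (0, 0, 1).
d = n·P = (0)(-3) + (0)(-2) + (1)(-2) = -2
Plane: z = -2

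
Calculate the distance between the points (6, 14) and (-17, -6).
Using the distance formula: d = sqrt((x₂-x₁)² + (y₂-y₁)²)
dx = (-17) - 6 = -23
dy = (-6) - 14 = -20
d = sqrt((-23)² + (-20)²) = sqrt(529 + 400) = sqrt(929) = 30.48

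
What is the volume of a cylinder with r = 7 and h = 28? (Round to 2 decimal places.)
Volume = pi * r² * h
Volume = pi * 7² * 28
Volume = pi * 49 * 28
Volume = pi * 1372
Volume = 4310.27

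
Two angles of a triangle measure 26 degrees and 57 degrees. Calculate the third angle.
Sum of angles in a triangle = 180 degrees
Third angle = 180 - 26 - 57
Third angle = 97 degrees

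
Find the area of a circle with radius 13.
Area = pi * r²
Area = pi * 13²
Area = pi * 169
Area = 530.93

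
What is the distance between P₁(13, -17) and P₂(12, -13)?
Using the distance formula: d = sqrt((x₂-x₁)² + (y₂-y₁)²)
dx = 12 - 13 = -1
dy = (-13) - (-17) = 4
d = sqrt((-1)² + 4²) = sqrt(1 + 16) = sqrt(17) = 4.12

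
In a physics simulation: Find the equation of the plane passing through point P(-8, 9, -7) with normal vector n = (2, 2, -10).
d = n·P = (2)(-8) + (2)(9) + (-10)(-7) = 72
Plane: 2x + 2y - 10z = 72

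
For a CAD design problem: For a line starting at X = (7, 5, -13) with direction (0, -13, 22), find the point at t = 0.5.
P(0.5) = (7 + 0(0.5), 5 + (-13)(0.5), -13 + 22(0.5)) = (7, -1.5, -2)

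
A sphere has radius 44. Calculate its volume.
Volume = (4/3) * pi * r³
Volume = (4/3) * pi * 44³
Volume = (4/3) * pi * 85184
Volume = 356817.90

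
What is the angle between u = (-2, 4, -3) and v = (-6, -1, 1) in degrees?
u·v = 5, |u|² = 29, |v|² = 38
cos θ = 5/√1102 ≈ 0.1506
θ ≈ 81.34°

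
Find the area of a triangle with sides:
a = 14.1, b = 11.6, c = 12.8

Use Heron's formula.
s = (a+b+c)/2 = (14.1+11.6+12.8)/2 = 19.25
A = √(s(s-a)(s-b)(s-c)) = √(19.25·5.15·7.65·6.45)
A = √4891.69 = 69.94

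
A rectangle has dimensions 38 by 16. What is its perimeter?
Perimeter = 2 * (length + width)
Perimeter = 2 * (38 + 16)
Perimeter = 2 * 54
Perimeter = 108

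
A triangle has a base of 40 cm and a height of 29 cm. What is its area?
Area = (1/2) * base * height
Area = (1/2) * 40 * 29
Area = 580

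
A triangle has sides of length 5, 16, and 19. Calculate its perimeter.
Perimeter = sum of all sides
Perimeter = 5 + 16 + 19
Perimeter = 40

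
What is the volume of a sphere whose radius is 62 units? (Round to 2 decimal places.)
Volume = (4/3) * pi * r³
Volume = (4/3) * pi * 62³
Volume = (4/3) * pi * 238328
Volume = 998305.99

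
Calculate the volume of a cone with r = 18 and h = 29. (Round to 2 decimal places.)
Volume = (1/3) * pi * r² * h
Volume = (1/3) * pi * 18² * 29
Volume = (1/3) * pi * 324 * 29
Volume = (1/3) * pi * 9396
Volume = 9839.47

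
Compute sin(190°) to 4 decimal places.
sin(190 degrees) = -0.1736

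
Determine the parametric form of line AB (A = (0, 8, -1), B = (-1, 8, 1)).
Direction vector d = B - A = (-1, 0, 2)
x = 0 - t, y = 8, z = -1 + 2t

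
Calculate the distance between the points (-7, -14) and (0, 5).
Using the distance formula: d = sqrt((x₂-x₁)² + (y₂-y₁)²)
dx = 0 - (-7) = 7
dy = 5 - (-14) = 19
d = sqrt(7² + 19²) = sqrt(49 + 361) = sqrt(410) = 20.25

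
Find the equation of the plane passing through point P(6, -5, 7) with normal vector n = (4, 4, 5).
d = n·P = (4)(6) + (4)(-5) + (5)(7) = 39
Plane: 4x + 4y + 5z = 39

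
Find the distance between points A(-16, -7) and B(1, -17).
Using the distance formula: d = sqrt((x₂-x₁)² + (y₂-y₁)²)
dx = 1 - (-16) = 17
dy = (-17) - (-7) = -10
d = sqrt(17² + (-10)²) = sqrt(289 + 100) = sqrt(389) = 19.72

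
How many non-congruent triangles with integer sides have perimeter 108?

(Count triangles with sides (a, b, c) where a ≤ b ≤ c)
With a ≤ b ≤ c and a + b + c = 108, the triangle inequality a + b > c gives c < 108/2, so c ≤ 53.
Iterate a from 1 to ⌊p/3⌋ = 36; for each a, b ranges from a to ⌊(p−a)/2⌋ with c = p − a − b, keeping only c ≥ b.
Triples: (2, 53, 53), (3, 52, 53), (4, 51, 53), …
Count = 243 triangles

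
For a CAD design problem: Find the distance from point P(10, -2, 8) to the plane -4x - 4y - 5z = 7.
d = |(-4)(10) + (-4)(-2) + (-5)(8) - (7)| / √((-4)² + (-4)² + (-5)²) = 79/√57 = 10.46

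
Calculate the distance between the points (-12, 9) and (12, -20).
Using the distance formula: d = sqrt((x₂-x₁)² + (y₂-y₁)²)
dx = 12 - (-12) = 24
dy = (-20) - 9 = -29
d = sqrt(24² + (-29)²) = sqrt(576 + 841) = sqrt(1417) = 37.64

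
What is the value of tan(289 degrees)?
tan(289 degrees) = -2.9042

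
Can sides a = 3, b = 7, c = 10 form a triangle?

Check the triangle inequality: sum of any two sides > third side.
No: 3 + 7 = 10 is not > 10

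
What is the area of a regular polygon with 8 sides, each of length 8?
For a regular 8-gon with side length s = 8:
Apothem a = s / (2*tan(pi/8)) = 8 / (2*tan(pi/8)) ≈ 9.6569
Perimeter P = 8 * 8 = 64
Area = (1/2) * P * a = (1/2) * 64 * 9.6569 = 309.02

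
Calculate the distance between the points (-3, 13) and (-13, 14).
Using the distance formula: d = sqrt((x₂-x₁)² + (y₂-y₁)²)
dx = (-13) - (-3) = -10
dy = 14 - 13 = 1
d = sqrt((-10)² + 1²) = sqrt(100 + 1) = sqrt(101) = 10.05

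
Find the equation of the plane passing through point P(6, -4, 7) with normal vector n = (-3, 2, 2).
d = n·P = (-3)(6) + (2)(-4) + (2)(7) = -12
Plane: -3x + 2y + 2z = -12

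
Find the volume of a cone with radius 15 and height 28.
Volume = (1/3) * pi * r² * h
Volume = (1/3) * pi * 15² * 28
Volume = (1/3) * pi * 225 * 28
Volume = (1/3) * pi * 6300
Volume = 6597.34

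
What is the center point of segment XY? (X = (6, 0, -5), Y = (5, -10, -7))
Midpoint = ((6+5)/2, (0-10)/2, (-5-7)/2) = (5.5, -5, -6)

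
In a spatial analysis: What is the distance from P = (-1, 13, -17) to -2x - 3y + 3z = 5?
d = |(-2)(-1) + (-3)(13) + 3(-17) - (5)| / √((-2)² + (-3)² + 3²) = 93/√22 = 19.83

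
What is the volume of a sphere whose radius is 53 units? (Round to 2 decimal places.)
Volume = (4/3) * pi * r³
Volume = (4/3) * pi * 53³
Volume = (4/3) * pi * 148877
Volume = 623614.52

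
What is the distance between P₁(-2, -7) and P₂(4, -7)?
Using the distance formula: d = sqrt((x₂-x₁)² + (y₂-y₁)²)
dx = 4 - (-2) = 6
dy = (-7) - (-7) = 0
d = sqrt(6² + 0²) = sqrt(36 + 0) = sqrt(36) = 6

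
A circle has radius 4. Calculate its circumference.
Circumference = 2 * pi * r
Circumference = 2 * pi * 4
Circumference = 25.13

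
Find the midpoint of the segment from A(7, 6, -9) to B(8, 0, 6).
Midpoint = ((7+8)/2, (6+0)/2, (-9+6)/2) = (7.5, 3, -1.5)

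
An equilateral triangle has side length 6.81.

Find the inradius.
For an equilateral triangle, r = s/(2√3) where s is the side.
r = 6.81/(2√3) = 6.81/3.464102 = 1.966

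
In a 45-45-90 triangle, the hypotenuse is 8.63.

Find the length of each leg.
In a 45-45-90 triangle, hypotenuse = leg·√2  →  leg = hypotenuse/√2
leg = 8.63/√2 = 6.102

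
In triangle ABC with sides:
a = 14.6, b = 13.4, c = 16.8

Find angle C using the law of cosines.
cos(C) = (a² + b² - c²)/(2ab)
cos(C) = (14.6² + 13.4² - 16.8²)/(2·14.6·13.4) = 110.48/391.28 = 0.282355
C = arccos(0.282355) = 73.6°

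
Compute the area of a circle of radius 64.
Area = pi * r²
Area = pi * 64²
Area = pi * 4096
Area = 12867.96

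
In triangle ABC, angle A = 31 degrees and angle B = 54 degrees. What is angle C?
Sum of angles in a triangle = 180 degrees
Third angle = 180 - 31 - 54
Third angle = 95 degrees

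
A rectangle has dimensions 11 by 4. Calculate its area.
Area = length * width
Area = 11 * 4
Area = 44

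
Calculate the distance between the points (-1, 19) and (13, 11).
Using the distance formula: d = sqrt((x₂-x₁)² + (y₂-y₁)²)
dx = 13 - (-1) = 14
dy = 11 - 19 = -8
d = sqrt(14² + (-8)²) = sqrt(196 + 64) = sqrt(260) = 16.12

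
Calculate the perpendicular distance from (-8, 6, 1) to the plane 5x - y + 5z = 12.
d = |5(-8) + (-1)(6) + 5(1) - (12)| / √(5² + (-1)² + 5²) = 53/√51 = 7.421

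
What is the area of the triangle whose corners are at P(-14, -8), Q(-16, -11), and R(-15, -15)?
Using the coordinate formula: Area = (1/2)|x₁(y₂-y₃) + x₂(y₃-y₁) + x₃(y₁-y₂)|
Area = (1/2)|(-14)((-11)-(-15)) + (-16)((-15)-(-8)) + (-15)((-8)-(-11))|
Area = (1/2)|(-14)*4 + (-16)*(-7) + (-15)*3|
Area = (1/2)|(-56) + 112 + (-45)|
Area = (1/2)*11 = 5.50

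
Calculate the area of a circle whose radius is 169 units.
Area = pi * r²
Area = pi * 169²
Area = pi * 28561
Area = 89727.03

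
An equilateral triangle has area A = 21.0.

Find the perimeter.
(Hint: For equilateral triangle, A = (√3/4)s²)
A = (√3/4)s²  →  s² = 4A/√3 = 4·21.0/√3 = 48.4974
s = 6.96401
Perimeter = 3s = 20.89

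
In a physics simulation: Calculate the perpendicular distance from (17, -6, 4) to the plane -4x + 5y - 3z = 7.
d = |(-4)(17) + 5(-6) + (-3)(4) - (7)| / √((-4)² + 5² + (-3)²) = 117/√50 = 16.55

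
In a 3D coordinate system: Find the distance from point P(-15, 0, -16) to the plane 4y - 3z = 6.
d = |0(-15) + 4(0) + (-3)(-16) - (6)| / √(0² + 4² + (-3)²) = 42/√25 = 8.4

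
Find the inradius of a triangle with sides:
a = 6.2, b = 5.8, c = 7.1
s = (a+b+c)/2 = (6.2+5.8+7.1)/2 = 9.55
Area = √(s(s-a)(s-b)(s-c)) = √(9.55·3.35·3.75·2.45) = 17.1444
r = Area/s = 17.1444/9.55 = 1.795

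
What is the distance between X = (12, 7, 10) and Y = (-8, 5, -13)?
d = √[(-20)² + (-2)² + (-23)²] = √933 = 30.55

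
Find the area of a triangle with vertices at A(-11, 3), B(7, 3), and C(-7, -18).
Using the coordinate formula: Area = (1/2)|x₁(y₂-y₃) + x₂(y₃-y₁) + x₃(y₁-y₂)|
Area = (1/2)|(-11)(3-(-18)) + 7((-18)-3) + (-7)(3-3)|
Area = (1/2)|(-11)*21 + 7*(-21) + (-7)*0|
Area = (1/2)|(-231) + (-147) + 0|
Area = (1/2)*378 = 189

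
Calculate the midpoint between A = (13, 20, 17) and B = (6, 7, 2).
Midpoint = ((13+6)/2, (20+7)/2, (17+2)/2) = (9.5, 13.5, 9.5)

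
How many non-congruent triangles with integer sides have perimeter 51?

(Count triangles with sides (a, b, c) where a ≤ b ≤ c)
With a ≤ b ≤ c and a + b + c = 51, the triangle inequality a + b > c gives c < 51/2, so c ≤ 25.
Iterate a from 1 to ⌊p/3⌋ = 17; for each a, b ranges from a to ⌊(p−a)/2⌋ with c = p − a − b, keeping only c ≥ b.
Triples: (1, 25, 25), (2, 24, 25), (3, 23, 25), …
Count = 61 triangles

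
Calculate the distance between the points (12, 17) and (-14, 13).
Using the distance formula: d = sqrt((x₂-x₁)² + (y₂-y₁)²)
dx = (-14) - 12 = -26
dy = 13 - 17 = -4
d = sqrt((-26)² + (-4)²) = sqrt(676 + 16) = sqrt(692) = 26.31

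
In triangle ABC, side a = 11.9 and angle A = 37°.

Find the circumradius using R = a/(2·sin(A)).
R = a/(2·sin(A)) = 11.9/(2·sin(37°))
R = 11.9/(2·0.601815) = 11.9/1.203630 = 9.887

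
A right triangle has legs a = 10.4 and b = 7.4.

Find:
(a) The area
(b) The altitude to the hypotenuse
(a) Area = ½ab = ½·10.4·7.4 = 38.48
(b) Hypotenuse c = √(10.4² + 7.4²) = √162.92 = 12.764
    Area = ½·c·h_c  →  h_c = 2·Area/c = 2·38.48/12.764 = 6.029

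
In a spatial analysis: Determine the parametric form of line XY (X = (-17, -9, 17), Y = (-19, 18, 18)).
Direction vector d = Y - X = (-2, 27, 1)
x = -17 - 2t, y = -9 + 27t, z = 17 + t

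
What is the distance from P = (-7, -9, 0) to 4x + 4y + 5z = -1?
d = |4(-7) + 4(-9) + 5(0) - (-1)| / √(4² + 4² + 5²) = 63/√57 = 8.345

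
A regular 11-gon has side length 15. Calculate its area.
For a regular 11-gon with side length s = 15:
Apothem a = s / (2*tan(pi/11)) = 15 / (2*tan(pi/11)) ≈ 25.5427
Perimeter P = 11 * 15 = 165
Area = (1/2) * P * a = (1/2) * 165 * 25.5427 = 2107.27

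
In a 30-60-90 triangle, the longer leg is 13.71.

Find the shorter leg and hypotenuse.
In a 30-60-90 triangle, sides are in ratio 1 : √3 : 2.
Long leg = short leg·√3  →  short leg = 13.71/√3 = 7.915
Hypotenuse = 2·(short leg) = 2·13.71/√3 = 15.83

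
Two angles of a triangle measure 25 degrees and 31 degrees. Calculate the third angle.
Sum of angles in a triangle = 180 degrees
Third angle = 180 - 25 - 31
Third angle = 124 degrees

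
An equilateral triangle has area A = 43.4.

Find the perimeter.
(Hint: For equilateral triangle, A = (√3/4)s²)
A = (√3/4)s²  →  s² = 4A/√3 = 4·43.4/√3 = 100.228
s = 10.0114
Perimeter = 3s = 30.03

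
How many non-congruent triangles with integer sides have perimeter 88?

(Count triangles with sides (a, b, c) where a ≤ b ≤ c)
With a ≤ b ≤ c and a + b + c = 88, the triangle inequality a + b > c gives c < 88/2, so c ≤ 43.
Iterate a from 1 to ⌊p/3⌋ = 29; for each a, b ranges from a to ⌊(p−a)/2⌋ with c = p − a − b, keeping only c ≥ b.
Triples: (2, 43, 43), (3, 42, 43), (4, 41, 43), …
Count = 161 triangles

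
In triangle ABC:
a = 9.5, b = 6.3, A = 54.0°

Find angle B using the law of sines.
sin(B)/b = sin(A)/a
sin(B) = b·sin(A)/a = 6.3·sin(54.0°)/9.5 = 0.536506
B = arcsin(0.536506) = 32.45°  (b ≤ a, so B ≤ A and the acute solution is unique)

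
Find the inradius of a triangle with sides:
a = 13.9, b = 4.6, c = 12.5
s = (a+b+c)/2 = (13.9+4.6+12.5)/2 = 15.5
Area = √(s(s-a)(s-b)(s-c)) = √(15.5·1.6·10.9·3) = 28.4774
r = Area/s = 28.4774/15.5 = 1.837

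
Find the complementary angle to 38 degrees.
Complementary angles sum to 90 degrees.
Other angle = 90 - 38
Other angle = 52 degrees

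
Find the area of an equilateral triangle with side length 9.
Area = (sqrt(3)/4) * s²
Area = (sqrt(3)/4) * 9²
Area = (sqrt(3)/4) * 81
Area = 35.07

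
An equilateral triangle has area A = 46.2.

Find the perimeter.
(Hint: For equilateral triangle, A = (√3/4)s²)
A = (√3/4)s²  →  s² = 4A/√3 = 4·46.2/√3 = 106.694
s = 10.3293
Perimeter = 3s = 30.99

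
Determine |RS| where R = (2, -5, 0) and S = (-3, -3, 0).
d = √[(-5)² + (2)² + (0)²] = √29 = 5.385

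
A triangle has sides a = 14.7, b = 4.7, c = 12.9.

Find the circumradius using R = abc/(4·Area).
s = (a+b+c)/2 = 16.15
Area = √(s(s-a)(s-b)(s-c)) = √(16.15·1.45·11.45·3.25) = 29.5199
R = abc/(4·Area) = (14.7·4.7·12.9)/(4·29.5199) = 891.261/118.0796 = 7.548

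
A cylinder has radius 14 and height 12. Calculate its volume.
Volume = pi * r² * h
Volume = pi * 14² * 12
Volume = pi * 196 * 12
Volume = pi * 2352
Volume = 7389.03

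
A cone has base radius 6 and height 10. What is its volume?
Volume = (1/3) * pi * r² * h
Volume = (1/3) * pi * 6² * 10
Volume = (1/3) * pi * 36 * 10
Volume = (1/3) * pi * 360
Volume = 376.99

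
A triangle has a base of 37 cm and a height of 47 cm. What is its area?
Area = (1/2) * base * height
Area = (1/2) * 37 * 47
Area = 869.50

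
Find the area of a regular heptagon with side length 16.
For a regular 7-gon with side length s = 16:
Apothem a = s / (2*tan(pi/7)) = 16 / (2*tan(pi/7)) ≈ 16.6122
Perimeter P = 7 * 16 = 112
Area = (1/2) * P * a = (1/2) * 112 * 16.6122 = 930.28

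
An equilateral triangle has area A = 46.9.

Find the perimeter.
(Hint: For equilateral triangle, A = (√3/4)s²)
A = (√3/4)s²  →  s² = 4A/√3 = 4·46.9/√3 = 108.311
s = 10.4073
Perimeter = 3s = 31.22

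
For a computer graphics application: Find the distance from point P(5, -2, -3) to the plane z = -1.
d = |0(5) + 0(-2) + 1(-3) - (-1)| / √(0² + 0² + 1²) = 2/√1 = 2.0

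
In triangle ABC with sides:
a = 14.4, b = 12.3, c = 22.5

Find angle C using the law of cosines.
cos(C) = (a² + b² - c²)/(2ab)
cos(C) = (14.4² + 12.3² - 22.5²)/(2·14.4·12.3) = -147.6/354.24 = -0.416667
C = arccos(-0.416667) = 114.6°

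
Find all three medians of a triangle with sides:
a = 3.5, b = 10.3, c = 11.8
Using m_x = ½√(2y² + 2z² - x²):
m_a = ½√(2·10.3² + 2·11.8² - 3.5²) = ½√478.41 = 10.94
m_b = ½√(2·3.5² + 2·11.8² - 10.3²) = ½√196.89 = 7.016
m_c = ½√(2·3.5² + 2·10.3² - 11.8²) = ½√97.44 = 4.936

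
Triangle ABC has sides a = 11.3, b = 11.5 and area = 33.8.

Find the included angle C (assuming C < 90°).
Area = ½ab·sin(C)  →  sin(C) = 2·Area/(ab)
sin(C) = 2·33.8/(11.3·11.5) = 0.520200
C = arcsin(0.520200) = 31.35°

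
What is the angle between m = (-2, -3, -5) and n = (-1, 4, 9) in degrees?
m·n = -55, |m|² = 38, |n|² = 98
cos θ = -55/√3724 ≈ -0.9013
θ ≈ 154.3°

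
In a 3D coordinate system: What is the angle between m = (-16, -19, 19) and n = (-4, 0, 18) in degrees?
m·n = 406, |m|² = 978, |n|² = 340
cos θ = 406/√332520 ≈ 0.7041
θ ≈ 45.25°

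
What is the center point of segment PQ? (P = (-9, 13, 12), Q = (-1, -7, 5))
Midpoint = ((-9-1)/2, (13-7)/2, (12+5)/2) = (-5, 3, 8.5)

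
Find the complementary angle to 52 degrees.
Complementary angles sum to 90 degrees.
Other angle = 90 - 52
Other angle = 38 degrees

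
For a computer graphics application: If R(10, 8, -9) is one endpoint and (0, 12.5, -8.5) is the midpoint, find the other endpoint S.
S = (2×0 - 10, 2×12.5 - 8, 2×(-8.5) - (-9)) = (-10, 17, -8)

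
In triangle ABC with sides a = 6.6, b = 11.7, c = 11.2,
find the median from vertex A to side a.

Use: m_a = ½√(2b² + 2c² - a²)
m_a = ½√(2·11.7² + 2·11.2² - 6.6²)
m_a = ½√(273.78 + 250.88 - 43.56) = ½√481.1 = 10.97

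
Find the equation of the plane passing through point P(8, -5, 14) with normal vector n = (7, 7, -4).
d = n·P = (7)(8) + (7)(-5) + (-4)(14) = -35
Plane: 7x + 7y - 4z = -35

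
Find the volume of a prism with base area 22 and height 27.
Volume = base area * height
Volume = 22 * 27
Volume = 594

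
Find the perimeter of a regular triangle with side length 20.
Perimeter = number of sides * side length
Perimeter = 3 * 20
Perimeter = 60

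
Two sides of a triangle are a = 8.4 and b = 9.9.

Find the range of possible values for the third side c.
By the triangle inequality: |a - b| < c < a + b
|8.4 - 9.9| < c < 8.4 + 9.9
1.5 < c < 18.3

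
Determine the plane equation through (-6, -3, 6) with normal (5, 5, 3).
d = n·P = (5)(-6) + (5)(-3) + (3)(6) = -27
Plane: 5x + 5y + 3z = -27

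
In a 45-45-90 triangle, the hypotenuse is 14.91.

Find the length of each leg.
In a 45-45-90 triangle, hypotenuse = leg·√2  →  leg = hypotenuse/√2
leg = 14.91/√2 = 10.54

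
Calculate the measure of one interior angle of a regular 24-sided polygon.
Interior angle of a regular n-gon = (n-2)*180/n
Interior angle = (24-2)*180/24
Interior angle = 22*180/24
Interior angle = 3960/24
Interior angle = 165 degrees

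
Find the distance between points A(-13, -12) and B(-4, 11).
Using the distance formula: d = sqrt((x₂-x₁)² + (y₂-y₁)²)
dx = (-4) - (-13) = 9
dy = 11 - (-12) = 23
d = sqrt(9² + 23²) = sqrt(81 + 529) = sqrt(610) = 24.70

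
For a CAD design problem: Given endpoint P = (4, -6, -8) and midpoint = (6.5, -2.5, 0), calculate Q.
Q = (2×6.5 - 4, 2×(-2.5) - (-6), 2×0 - (-8)) = (9, 1, 8)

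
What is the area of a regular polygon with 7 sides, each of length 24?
For a regular 7-gon with side length s = 24:
Apothem a = s / (2*tan(pi/7)) = 24 / (2*tan(pi/7)) ≈ 24.91826
Perimeter P = 7 * 24 = 168
Area = (1/2) * P * a = (1/2) * 168 * 24.91826 = 2093.13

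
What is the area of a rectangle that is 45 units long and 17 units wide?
Area = length * width
Area = 45 * 17
Area = 765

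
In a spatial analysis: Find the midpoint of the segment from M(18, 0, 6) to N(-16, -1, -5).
Midpoint = ((18-16)/2, (0-1)/2, (6-5)/2) = (1, -0.5, 0.5)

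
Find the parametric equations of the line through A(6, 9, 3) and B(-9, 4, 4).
Direction vector d = B - A = (-15, -5, 1)
x = 6 - 15t, y = 9 - 5t, z = 3 + t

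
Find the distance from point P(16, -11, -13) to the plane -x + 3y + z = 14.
d = |(-1)(16) + 3(-11) + 1(-13) - (14)| / √((-1)² + 3² + 1²) = 76/√11 = 22.91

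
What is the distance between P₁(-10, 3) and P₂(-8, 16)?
Using the distance formula: d = sqrt((x₂-x₁)² + (y₂-y₁)²)
dx = (-8) - (-10) = 2
dy = 16 - 3 = 13
d = sqrt(2² + 13²) = sqrt(4 + 169) = sqrt(173) = 13.15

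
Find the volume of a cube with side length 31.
Volume = s³
Volume = 31³
Volume = 29791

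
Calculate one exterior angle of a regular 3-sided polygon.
Exterior angle of a regular n-gon = 360/n
Exterior angle = 360/3
Exterior angle = 120 degrees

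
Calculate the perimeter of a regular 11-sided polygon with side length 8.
Perimeter = number of sides * side length
Perimeter = 11 * 8
Perimeter = 88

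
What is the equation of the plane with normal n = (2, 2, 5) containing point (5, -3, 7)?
d = n·P = (2)(5) + (2)(-3) + (5)(7) = 39
Plane: 2x + 2y + 5z = 39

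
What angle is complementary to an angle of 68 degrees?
Complementary angles sum to 90 degrees.
Other angle = 90 - 68
Other angle = 22 degrees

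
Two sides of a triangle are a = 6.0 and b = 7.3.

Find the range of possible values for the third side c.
By the triangle inequality: |a - b| < c < a + b
|6.0 - 7.3| < c < 6.0 + 7.3
1.3 < c < 13.3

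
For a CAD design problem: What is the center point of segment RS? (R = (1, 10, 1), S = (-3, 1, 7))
Midpoint = ((1-3)/2, (10+1)/2, (1+7)/2) = (-1, 5.5, 4)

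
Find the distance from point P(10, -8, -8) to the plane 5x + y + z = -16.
d = |5(10) + 1(-8) + 1(-8) - (-16)| / √(5² + 1² + 1²) = 50/√27 = 9.623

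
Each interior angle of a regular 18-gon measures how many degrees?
Interior angle of a regular n-gon = (n-2)*180/n
Interior angle = (18-2)*180/18
Interior angle = 16*180/18
Interior angle = 2880/18
Interior angle = 160 degrees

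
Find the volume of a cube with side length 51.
Volume = s³
Volume = 51³
Volume = 132651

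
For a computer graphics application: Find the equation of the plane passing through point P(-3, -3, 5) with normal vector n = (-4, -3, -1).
d = n·P = (-4)(-3) + (-3)(-3) + (-1)(5) = 16
Plane: -4x - 3y - z = 16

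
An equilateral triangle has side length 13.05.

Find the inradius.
For an equilateral triangle, r = s/(2√3) where s is the side.
r = 13.05/(2√3) = 13.05/3.464102 = 3.767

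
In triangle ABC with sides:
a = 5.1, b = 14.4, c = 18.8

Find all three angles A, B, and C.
By the law of cosines:
cos(A) = (b² + c² - a²)/(2bc) = 0.987718  →  A = 8.989°
cos(B) = (a² + c² - b²)/(2ac) = 0.897424  →  B = 26.18°
cos(C) = (a² + b² - c²)/(2ab) = -0.817470  →  C = 144.8°
Check: A + B + C = 180.0° ✓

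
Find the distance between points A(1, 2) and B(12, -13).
Using the distance formula: d = sqrt((x₂-x₁)² + (y₂-y₁)²)
dx = 12 - 1 = 11
dy = (-13) - 2 = -15
d = sqrt(11² + (-15)²) = sqrt(121 + 225) = sqrt(346) = 18.60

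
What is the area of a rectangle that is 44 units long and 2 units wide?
Area = length * width
Area = 44 * 2
Area = 88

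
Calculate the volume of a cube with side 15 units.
Volume = s³
Volume = 15³
Volume = 3375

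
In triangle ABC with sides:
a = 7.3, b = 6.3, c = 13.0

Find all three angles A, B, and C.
By the law of cosines:
cos(A) = (b² + c² - a²)/(2bc) = 0.948718  →  A = 18.43°
cos(B) = (a² + c² - b²)/(2ac) = 0.962065  →  B = 15.83°
cos(C) = (a² + b² - c²)/(2ab) = -0.826484  →  C = 145.7°
Check: A + B + C = 180.0° ✓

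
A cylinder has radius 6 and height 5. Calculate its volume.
Volume = pi * r² * h
Volume = pi * 6² * 5
Volume = pi * 36 * 5
Volume = pi * 180
Volume = 565.49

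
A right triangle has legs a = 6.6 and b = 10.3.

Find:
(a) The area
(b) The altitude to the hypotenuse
(a) Area = ½ab = ½·6.6·10.3 = 33.99
(b) Hypotenuse c = √(6.6² + 10.3²) = √149.65 = 12.2332
    Area = ½·c·h_c  →  h_c = 2·Area/c = 2·33.99/12.2332 = 5.557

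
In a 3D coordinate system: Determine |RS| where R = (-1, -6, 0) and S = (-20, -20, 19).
d = √[(-19)² + (-14)² + (19)²] = √918 = 30.3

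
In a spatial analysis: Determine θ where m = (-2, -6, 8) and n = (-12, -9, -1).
m·n = 70, |m|² = 104, |n|² = 226
cos θ = 70/√23504 ≈ 0.4566
θ ≈ 62.83°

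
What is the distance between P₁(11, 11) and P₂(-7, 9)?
Using the distance formula: d = sqrt((x₂-x₁)² + (y₂-y₁)²)
dx = (-7) - 11 = -18
dy = 9 - 11 = -2
d = sqrt((-18)² + (-2)²) = sqrt(324 + 4) = sqrt(328) = 18.11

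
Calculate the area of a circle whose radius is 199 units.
Area = pi * r²
Area = pi * 199²
Area = pi * 39601
Area = 124410.21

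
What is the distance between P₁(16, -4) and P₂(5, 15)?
Using the distance formula: d = sqrt((x₂-x₁)² + (y₂-y₁)²)
dx = 5 - 16 = -11
dy = 15 - (-4) = 19
d = sqrt((-11)² + 19²) = sqrt(121 + 361) = sqrt(482) = 21.95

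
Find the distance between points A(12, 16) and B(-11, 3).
Using the distance formula: d = sqrt((x₂-x₁)² + (y₂-y₁)²)
dx = (-11) - 12 = -23
dy = 3 - 16 = -13
d = sqrt((-23)² + (-13)²) = sqrt(529 + 169) = sqrt(698) = 26.42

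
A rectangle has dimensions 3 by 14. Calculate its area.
Area = length * width
Area = 3 * 14
Area = 42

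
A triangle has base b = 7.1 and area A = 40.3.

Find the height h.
A = ½bh  →  h = 2A/b
h = 2·40.3/7.1 = 11.35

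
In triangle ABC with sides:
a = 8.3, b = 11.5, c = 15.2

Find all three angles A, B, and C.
By the law of cosines:
cos(A) = (b² + c² - a²)/(2bc) = 0.842105  →  A = 32.64°
cos(B) = (a² + c² - b²)/(2ac) = 0.664553  →  B = 48.35°
cos(C) = (a² + b² - c²)/(2ab) = -0.156627  →  C = 99.01°
Check: A + B + C = 180.0° ✓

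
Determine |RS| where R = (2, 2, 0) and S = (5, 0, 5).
d = √[(3)² + (-2)² + (5)²] = √38 = 6.164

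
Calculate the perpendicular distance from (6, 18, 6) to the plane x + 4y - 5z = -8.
d = |1(6) + 4(18) + (-5)(6) - (-8)| / √(1² + 4² + (-5)²) = 56/√42 = 8.641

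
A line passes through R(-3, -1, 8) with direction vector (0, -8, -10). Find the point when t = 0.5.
P(0.5) = (-3 + 0(0.5), -1 + (-8)(0.5), 8 + (-10)(0.5)) = (-3, -5, 3)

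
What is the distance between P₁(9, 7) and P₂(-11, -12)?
Using the distance formula: d = sqrt((x₂-x₁)² + (y₂-y₁)²)
dx = (-11) - 9 = -20
dy = (-12) - 7 = -19
d = sqrt((-20)² + (-19)²) = sqrt(400 + 361) = sqrt(761) = 27.59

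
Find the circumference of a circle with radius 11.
Circumference = 2 * pi * r
Circumference = 2 * pi * 11
Circumference = 69.12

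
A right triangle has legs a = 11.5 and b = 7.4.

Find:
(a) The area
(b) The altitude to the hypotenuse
(a) Area = ½ab = ½·11.5·7.4 = 42.55
(b) Hypotenuse c = √(11.5² + 7.4²) = √187.01 = 13.6752
    Area = ½·c·h_c  →  h_c = 2·Area/c = 2·42.55/13.6752 = 6.223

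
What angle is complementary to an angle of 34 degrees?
Complementary angles sum to 90 degrees.
Other angle = 90 - 34
Other angle = 56 degrees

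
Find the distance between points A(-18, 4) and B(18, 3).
Using the distance formula: d = sqrt((x₂-x₁)² + (y₂-y₁)²)
dx = 18 - (-18) = 36
dy = 3 - 4 = -1
d = sqrt(36² + (-1)²) = sqrt(1296 + 1) = sqrt(1297) = 36.01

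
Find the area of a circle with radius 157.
Area = pi * r²
Area = pi * 157²
Area = pi * 24649
Area = 77437.12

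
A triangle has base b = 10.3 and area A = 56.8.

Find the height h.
A = ½bh  →  h = 2A/b
h = 2·56.8/10.3 = 11.03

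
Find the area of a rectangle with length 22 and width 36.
Area = length * width
Area = 22 * 36
Area = 792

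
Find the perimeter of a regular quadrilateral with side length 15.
Perimeter = number of sides * side length
Perimeter = 4 * 15
Perimeter = 60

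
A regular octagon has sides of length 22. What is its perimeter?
Perimeter = number of sides * side length
Perimeter = 8 * 22
Perimeter = 176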